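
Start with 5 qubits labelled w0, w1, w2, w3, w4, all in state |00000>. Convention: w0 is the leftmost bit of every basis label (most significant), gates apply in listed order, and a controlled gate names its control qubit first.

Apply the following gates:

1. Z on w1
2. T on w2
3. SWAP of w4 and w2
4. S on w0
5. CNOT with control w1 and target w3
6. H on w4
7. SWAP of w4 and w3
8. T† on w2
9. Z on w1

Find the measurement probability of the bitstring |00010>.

A full measurement returns |00010> with probability 1/2.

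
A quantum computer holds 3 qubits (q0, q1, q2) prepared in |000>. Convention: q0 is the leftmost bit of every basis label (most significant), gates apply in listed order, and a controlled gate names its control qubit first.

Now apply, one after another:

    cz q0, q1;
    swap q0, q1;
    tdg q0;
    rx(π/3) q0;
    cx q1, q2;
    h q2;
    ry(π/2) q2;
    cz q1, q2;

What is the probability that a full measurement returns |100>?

The probability of measuring |100> is 0.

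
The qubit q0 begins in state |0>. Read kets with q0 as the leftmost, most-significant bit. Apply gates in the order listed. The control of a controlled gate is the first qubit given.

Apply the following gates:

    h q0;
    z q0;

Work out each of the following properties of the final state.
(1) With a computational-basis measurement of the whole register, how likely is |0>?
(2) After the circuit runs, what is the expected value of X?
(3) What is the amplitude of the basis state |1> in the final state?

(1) Outcome |0> occurs with probability 1/2.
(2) The expectation value of X is -1.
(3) The amplitude on |1> is -sqrt(2)/2.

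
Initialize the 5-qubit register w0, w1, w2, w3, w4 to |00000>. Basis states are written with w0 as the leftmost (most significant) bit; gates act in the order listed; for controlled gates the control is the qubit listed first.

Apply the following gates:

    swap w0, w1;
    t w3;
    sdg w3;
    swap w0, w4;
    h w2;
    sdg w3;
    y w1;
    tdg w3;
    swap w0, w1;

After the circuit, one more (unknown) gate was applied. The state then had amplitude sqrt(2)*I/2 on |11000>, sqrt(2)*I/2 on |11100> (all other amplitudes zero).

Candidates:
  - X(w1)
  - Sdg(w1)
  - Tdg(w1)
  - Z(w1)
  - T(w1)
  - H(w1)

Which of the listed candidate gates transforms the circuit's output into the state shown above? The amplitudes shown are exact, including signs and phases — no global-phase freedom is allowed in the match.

The applied gate was X(w1).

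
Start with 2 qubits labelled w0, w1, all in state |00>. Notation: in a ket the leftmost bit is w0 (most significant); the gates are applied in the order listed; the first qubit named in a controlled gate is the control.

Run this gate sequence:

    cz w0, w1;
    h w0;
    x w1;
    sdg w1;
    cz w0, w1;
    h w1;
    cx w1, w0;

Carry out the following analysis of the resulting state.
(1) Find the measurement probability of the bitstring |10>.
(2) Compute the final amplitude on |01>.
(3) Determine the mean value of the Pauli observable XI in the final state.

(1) A full measurement returns |10> with probability 1/4.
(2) The amplitude on |01> is -I/2.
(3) The expectation value of XI is -1.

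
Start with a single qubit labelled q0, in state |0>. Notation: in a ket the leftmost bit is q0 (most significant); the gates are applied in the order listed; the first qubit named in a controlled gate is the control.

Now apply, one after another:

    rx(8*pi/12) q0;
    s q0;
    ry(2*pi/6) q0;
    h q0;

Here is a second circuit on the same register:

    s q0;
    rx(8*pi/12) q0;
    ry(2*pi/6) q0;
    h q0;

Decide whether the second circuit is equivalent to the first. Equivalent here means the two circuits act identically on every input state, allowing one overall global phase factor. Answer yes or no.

No — the two circuits implement different unitaries, even allowing a global phase.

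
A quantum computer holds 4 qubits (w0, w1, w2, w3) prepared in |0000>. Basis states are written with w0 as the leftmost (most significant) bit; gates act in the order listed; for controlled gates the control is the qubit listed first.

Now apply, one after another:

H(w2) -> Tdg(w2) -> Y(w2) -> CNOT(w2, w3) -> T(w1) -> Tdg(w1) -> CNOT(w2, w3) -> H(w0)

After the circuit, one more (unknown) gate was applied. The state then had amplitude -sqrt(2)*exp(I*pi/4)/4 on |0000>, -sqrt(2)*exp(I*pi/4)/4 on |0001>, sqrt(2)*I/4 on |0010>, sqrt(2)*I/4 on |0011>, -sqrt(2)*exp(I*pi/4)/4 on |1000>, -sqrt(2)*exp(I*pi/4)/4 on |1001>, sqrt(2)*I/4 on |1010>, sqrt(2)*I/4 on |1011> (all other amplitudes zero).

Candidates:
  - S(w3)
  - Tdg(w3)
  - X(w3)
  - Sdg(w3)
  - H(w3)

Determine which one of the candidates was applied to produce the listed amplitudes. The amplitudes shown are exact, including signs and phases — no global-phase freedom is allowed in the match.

It was H(w3) that produced the state shown. Key observation: steps 4-7 multiply out to the identity, so the circuit reduces to the remaining gates.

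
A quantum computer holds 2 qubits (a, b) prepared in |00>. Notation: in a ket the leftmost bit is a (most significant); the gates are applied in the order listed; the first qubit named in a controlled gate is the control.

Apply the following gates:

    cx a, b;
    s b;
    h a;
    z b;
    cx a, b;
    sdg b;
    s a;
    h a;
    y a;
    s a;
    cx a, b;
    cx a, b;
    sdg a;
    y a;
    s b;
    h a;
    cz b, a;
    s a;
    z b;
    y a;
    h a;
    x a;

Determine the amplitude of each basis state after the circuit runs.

After the circuit, the state carries amplitude -I/2 on |00>, I/2 on |01>, I/2 on |10>, I/2 on |11>. Key observation: the block from step 9 through step 14 cancels to the identity and can be dropped.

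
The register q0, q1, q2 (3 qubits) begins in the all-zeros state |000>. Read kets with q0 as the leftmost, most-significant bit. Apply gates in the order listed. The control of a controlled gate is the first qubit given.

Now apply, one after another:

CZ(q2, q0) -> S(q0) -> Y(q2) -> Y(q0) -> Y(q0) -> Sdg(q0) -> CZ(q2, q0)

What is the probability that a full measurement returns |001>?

Outcome |001> occurs with probability 1.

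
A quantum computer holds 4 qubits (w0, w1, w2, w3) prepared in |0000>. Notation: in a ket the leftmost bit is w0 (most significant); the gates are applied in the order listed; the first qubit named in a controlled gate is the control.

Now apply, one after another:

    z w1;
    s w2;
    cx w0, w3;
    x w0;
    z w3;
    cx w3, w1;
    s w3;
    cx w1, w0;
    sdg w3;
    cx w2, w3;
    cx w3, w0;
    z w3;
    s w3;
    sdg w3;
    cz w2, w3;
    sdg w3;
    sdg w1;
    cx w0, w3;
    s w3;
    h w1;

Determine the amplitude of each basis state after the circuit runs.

The resulting statevector has amplitude sqrt(2)*I/2 on |1001>, sqrt(2)*I/2 on |1101>, and 0 on every other basis state.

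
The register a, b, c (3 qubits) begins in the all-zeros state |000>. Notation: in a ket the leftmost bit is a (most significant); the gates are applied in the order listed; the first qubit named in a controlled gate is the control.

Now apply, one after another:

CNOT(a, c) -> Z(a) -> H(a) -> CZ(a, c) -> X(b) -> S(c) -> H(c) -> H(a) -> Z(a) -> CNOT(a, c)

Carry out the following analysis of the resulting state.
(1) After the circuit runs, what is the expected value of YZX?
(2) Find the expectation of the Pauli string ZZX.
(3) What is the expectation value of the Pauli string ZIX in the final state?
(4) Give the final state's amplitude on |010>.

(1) The observable YZX averages to 0.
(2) In the final state, ZZX has expectation -1.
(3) The observable ZIX averages to 1.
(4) The amplitude on |010> is sqrt(2)/2.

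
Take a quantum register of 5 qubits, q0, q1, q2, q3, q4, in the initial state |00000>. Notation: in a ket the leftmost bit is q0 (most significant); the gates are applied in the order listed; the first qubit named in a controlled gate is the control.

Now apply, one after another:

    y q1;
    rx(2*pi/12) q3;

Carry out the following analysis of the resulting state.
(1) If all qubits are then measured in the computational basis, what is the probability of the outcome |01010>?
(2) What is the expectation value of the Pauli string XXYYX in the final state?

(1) Outcome |01010> occurs with probability 1/2 - sqrt(3)/4.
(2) The observable XXYYX averages to 0.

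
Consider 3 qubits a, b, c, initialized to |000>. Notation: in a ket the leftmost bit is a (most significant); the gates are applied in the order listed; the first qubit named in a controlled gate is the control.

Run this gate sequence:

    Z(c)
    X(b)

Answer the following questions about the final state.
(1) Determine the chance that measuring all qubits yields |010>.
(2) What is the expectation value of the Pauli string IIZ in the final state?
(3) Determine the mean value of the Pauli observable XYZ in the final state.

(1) A full measurement returns |010> with probability 1.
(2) The observable IIZ averages to 1.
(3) The observable XYZ averages to 0.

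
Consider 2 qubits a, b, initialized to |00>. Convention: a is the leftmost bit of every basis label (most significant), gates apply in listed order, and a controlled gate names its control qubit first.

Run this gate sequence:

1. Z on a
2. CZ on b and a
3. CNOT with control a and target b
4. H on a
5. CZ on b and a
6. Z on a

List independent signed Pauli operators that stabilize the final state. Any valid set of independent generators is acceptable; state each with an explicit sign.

The final state is stabilized by the group generated by -XI, +IZ; other independent generating sets are equally valid.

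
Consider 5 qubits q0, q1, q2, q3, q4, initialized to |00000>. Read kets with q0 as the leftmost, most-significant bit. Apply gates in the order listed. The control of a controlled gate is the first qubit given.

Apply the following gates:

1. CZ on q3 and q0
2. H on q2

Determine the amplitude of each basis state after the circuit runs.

The final amplitudes are sqrt(2)/2 on |00000>, sqrt(2)/2 on |00100>, and 0 on every other basis state.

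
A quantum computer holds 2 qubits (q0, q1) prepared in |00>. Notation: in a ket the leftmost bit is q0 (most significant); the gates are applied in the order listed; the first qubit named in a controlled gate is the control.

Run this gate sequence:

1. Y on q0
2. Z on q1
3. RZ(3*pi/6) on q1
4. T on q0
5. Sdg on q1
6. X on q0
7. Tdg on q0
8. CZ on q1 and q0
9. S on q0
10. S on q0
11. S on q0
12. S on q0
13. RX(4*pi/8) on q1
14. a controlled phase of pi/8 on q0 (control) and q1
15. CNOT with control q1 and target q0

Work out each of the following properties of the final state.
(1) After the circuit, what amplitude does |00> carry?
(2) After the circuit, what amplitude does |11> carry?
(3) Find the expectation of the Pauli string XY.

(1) The amplitude on |00> is sqrt(2)*I/2. Key observation: steps 9-12 multiply out to the identity, so the circuit reduces to the remaining gates.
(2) |11> carries amplitude sqrt(2)/2 in the final state.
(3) In the final state, XY has expectation -1.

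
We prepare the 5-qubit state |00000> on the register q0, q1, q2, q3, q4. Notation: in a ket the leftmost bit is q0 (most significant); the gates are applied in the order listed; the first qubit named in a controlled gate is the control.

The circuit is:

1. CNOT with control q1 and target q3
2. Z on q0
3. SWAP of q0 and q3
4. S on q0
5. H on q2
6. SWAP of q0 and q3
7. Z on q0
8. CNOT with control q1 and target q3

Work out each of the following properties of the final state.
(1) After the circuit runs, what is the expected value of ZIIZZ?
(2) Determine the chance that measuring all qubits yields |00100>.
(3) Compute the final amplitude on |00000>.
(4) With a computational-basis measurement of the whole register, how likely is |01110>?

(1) The observable ZIIZZ averages to 1.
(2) Outcome |00100> occurs with probability 1/2.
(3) The final state's coefficient on |00000> equals sqrt(2)/2.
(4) Outcome |01110> occurs with probability 0.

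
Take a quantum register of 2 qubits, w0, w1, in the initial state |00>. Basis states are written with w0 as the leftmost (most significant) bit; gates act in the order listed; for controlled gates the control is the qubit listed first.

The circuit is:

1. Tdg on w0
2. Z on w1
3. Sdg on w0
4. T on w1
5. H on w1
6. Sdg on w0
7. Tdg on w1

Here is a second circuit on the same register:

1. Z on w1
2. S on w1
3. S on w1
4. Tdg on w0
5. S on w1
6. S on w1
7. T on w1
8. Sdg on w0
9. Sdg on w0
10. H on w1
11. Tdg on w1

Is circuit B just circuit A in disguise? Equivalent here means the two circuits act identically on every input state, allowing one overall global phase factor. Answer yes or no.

Yes, they are equivalent — the unitaries differ by at most a global phase.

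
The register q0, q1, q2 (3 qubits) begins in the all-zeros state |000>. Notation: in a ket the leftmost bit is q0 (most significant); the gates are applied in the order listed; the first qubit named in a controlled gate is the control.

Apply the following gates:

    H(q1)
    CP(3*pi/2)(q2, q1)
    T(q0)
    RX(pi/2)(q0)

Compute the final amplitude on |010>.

The final state's coefficient on |010> equals 1/2.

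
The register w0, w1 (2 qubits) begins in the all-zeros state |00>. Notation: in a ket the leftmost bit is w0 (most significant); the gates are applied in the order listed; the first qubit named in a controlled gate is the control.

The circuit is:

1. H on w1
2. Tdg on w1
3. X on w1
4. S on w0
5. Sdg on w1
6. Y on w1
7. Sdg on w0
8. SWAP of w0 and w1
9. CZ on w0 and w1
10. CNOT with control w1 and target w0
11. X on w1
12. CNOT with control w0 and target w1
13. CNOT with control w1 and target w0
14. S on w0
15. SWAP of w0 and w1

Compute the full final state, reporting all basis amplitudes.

After the circuit, the state carries amplitude 0 on |00>, sqrt(2)*exp(3*I*pi/4)/2 on |01>, 0 on |10>, -sqrt(2)*I/2 on |11>.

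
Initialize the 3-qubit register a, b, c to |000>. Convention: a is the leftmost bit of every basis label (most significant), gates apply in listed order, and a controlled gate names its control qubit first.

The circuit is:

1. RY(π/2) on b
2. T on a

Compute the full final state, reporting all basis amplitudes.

The final amplitudes are sqrt(2)/2 on |000>, sqrt(2)/2 on |010>, and 0 on every other basis state.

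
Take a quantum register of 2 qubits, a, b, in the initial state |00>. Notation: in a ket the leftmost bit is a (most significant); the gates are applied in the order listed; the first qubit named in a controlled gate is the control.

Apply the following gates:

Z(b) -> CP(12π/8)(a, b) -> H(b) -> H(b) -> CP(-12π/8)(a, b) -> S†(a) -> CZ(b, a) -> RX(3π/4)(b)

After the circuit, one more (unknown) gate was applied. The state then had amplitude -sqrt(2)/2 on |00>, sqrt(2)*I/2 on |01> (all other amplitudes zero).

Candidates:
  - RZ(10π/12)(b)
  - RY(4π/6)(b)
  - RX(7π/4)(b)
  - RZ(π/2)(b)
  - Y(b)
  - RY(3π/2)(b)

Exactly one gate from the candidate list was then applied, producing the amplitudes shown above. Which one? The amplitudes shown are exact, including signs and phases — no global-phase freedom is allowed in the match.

The applied gate was RX(7π/4)(b). Key observation: the block from step 2 through step 5 cancels to the identity and can be dropped.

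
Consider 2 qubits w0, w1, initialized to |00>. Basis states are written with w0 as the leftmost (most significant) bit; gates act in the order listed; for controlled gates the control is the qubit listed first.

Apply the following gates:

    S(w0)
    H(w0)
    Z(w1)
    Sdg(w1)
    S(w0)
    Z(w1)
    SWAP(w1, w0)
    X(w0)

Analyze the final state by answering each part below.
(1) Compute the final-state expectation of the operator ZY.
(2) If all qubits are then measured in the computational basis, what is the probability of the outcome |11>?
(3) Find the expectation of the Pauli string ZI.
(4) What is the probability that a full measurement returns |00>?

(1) The observable ZY averages to -1.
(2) A full measurement returns |11> with probability 1/2.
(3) In the final state, ZI has expectation -1.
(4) Outcome |00> occurs with probability 0.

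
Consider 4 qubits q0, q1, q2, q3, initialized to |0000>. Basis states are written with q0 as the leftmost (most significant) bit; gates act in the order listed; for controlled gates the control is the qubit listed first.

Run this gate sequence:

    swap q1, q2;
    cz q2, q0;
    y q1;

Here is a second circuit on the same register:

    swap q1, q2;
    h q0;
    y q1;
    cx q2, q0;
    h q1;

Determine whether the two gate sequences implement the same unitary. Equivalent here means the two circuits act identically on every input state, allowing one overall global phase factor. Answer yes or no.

No — the two circuits implement different unitaries, even allowing a global phase.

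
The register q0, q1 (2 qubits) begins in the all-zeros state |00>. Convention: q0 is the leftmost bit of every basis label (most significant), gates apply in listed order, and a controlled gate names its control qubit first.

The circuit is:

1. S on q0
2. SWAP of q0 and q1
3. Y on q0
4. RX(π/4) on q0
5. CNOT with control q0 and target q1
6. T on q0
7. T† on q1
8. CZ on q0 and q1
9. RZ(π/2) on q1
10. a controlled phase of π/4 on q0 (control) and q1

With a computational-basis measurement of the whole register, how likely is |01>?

The probability of measuring |01> is 0.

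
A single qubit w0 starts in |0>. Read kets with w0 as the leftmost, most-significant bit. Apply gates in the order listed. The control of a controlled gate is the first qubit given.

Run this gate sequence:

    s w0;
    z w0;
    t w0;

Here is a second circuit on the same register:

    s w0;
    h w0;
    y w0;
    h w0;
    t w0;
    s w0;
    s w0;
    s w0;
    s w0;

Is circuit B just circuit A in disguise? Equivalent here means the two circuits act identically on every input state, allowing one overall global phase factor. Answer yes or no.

No, they are not equivalent — no single phase factor reconciles the two unitaries.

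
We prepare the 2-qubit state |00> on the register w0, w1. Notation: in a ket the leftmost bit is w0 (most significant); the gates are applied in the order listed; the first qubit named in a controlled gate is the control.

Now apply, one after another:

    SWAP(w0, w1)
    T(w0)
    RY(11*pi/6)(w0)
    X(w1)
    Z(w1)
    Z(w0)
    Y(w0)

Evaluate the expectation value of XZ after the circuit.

The observable XZ averages to 1/2.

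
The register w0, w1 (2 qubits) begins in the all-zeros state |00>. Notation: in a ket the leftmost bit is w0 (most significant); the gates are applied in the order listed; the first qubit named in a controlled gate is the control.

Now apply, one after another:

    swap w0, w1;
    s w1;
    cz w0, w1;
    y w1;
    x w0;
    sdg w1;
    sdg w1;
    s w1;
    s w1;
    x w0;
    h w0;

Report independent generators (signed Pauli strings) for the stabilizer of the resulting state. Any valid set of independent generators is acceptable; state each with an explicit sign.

The stabilizer group can be generated by +XI, -IZ, among other valid generating sets.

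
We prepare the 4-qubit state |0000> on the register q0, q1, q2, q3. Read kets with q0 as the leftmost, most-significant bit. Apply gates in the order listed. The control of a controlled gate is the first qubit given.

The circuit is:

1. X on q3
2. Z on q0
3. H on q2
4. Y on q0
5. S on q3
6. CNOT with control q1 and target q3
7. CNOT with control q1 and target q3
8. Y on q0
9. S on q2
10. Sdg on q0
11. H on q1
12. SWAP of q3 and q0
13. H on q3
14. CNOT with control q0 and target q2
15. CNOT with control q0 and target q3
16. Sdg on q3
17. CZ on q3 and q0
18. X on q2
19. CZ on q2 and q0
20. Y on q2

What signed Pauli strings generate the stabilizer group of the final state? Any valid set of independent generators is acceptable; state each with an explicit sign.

The final state is stabilized by the group generated by +IXII, -IIYI, +IIIY, -ZIII; other independent generating sets are equally valid. Key observation: steps 6-7 multiply out to the identity, so the circuit reduces to the remaining gates.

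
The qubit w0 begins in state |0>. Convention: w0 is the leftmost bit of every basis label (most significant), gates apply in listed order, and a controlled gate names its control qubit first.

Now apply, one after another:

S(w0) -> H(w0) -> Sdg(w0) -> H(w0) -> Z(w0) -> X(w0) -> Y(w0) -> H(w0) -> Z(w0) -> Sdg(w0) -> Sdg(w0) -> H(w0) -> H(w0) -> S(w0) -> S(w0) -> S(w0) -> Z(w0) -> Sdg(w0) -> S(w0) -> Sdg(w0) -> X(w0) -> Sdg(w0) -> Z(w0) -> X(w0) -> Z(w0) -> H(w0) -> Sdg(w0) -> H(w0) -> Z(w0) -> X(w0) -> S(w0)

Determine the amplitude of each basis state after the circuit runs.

The resulting statevector has amplitude -sqrt(2)/2 on |0>, sqrt(2)*I/2 on |1>. Key observation: gates 10-15 undo each other exactly, leaving only the rest of the circuit to track.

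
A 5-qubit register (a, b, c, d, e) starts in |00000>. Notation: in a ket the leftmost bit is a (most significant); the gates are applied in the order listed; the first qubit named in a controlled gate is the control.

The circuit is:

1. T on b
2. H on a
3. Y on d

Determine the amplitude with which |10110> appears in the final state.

The amplitude on |10110> is 0.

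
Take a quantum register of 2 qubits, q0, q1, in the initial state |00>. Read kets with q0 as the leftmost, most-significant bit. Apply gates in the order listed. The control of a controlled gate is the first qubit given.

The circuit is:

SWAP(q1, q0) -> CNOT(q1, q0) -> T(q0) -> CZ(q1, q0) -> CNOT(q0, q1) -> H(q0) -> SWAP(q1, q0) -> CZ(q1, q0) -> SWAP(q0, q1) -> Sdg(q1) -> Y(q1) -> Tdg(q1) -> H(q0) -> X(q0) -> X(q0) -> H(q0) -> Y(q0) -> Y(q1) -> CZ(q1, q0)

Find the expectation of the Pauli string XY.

The expectation value of XY is 0. Key observation: gates 13-16 undo each other exactly, leaving only the rest of the circuit to track.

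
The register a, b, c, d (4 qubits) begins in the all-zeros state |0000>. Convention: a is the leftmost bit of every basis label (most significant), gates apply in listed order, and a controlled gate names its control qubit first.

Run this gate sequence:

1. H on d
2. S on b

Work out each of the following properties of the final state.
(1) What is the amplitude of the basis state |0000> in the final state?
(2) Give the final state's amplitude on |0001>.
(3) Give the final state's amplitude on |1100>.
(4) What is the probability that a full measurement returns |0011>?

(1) The final state's coefficient on |0000> equals sqrt(2)/2.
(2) |0001> carries amplitude sqrt(2)/2 in the final state.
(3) The final state's coefficient on |1100> equals 0.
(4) The probability of measuring |0011> is 0.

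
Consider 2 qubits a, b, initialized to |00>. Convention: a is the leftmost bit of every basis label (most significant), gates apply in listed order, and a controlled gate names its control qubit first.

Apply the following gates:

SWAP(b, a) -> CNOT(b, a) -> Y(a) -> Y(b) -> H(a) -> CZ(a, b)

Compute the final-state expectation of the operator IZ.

The observable IZ averages to -1.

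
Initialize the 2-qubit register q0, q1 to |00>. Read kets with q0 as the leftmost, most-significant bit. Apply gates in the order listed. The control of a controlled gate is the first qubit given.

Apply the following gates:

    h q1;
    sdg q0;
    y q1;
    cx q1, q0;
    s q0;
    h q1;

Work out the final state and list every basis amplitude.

After the circuit, the state carries amplitude -I/2 on |00>, -I/2 on |01>, -1/2 on |10>, 1/2 on |11>.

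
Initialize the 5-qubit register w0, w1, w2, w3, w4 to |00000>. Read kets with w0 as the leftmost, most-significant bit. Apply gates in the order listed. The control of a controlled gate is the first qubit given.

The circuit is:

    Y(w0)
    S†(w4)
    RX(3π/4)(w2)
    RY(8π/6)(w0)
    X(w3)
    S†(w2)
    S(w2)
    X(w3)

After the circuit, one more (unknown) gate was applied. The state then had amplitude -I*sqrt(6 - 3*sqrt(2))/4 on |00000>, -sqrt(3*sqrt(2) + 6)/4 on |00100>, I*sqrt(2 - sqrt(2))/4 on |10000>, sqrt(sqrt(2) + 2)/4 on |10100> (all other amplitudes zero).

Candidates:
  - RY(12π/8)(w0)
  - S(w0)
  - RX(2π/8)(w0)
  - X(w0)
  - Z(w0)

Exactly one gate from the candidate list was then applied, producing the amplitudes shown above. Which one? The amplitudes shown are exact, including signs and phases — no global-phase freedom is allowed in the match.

The unique candidate consistent with the amplitudes is Z(w0).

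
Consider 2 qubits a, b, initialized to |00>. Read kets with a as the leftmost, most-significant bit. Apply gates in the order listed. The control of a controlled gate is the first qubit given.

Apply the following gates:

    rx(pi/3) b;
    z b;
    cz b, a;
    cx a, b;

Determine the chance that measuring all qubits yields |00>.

Outcome |00> occurs with probability 3/4.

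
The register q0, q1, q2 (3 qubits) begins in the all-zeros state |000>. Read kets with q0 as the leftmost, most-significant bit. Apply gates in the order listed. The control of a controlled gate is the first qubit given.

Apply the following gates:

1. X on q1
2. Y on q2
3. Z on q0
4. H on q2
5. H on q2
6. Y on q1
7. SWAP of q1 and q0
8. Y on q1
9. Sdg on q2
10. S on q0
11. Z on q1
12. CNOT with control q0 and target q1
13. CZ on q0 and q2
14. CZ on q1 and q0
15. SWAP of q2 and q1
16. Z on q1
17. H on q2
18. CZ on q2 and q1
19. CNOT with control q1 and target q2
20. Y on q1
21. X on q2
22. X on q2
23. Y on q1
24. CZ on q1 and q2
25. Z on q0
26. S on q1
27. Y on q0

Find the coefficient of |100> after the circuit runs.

The amplitude on |100> is 0. Key observation: steps 4-5 multiply out to the identity, so the circuit reduces to the remaining gates.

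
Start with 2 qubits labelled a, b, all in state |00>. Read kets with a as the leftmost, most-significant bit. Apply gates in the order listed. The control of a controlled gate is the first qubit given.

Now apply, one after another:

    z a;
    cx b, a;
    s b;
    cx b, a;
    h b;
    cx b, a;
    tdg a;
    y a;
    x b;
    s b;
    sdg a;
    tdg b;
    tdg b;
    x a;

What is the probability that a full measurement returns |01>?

Outcome |01> occurs with probability 1/2.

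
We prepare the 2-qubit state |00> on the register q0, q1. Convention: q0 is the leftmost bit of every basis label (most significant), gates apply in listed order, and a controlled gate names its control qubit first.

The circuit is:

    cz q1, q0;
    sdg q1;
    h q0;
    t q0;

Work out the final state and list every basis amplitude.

After the circuit, the state carries amplitude sqrt(2)/2 on |00>, 0 on |01>, sqrt(2)*exp(I*pi/4)/2 on |10>, 0 on |11>.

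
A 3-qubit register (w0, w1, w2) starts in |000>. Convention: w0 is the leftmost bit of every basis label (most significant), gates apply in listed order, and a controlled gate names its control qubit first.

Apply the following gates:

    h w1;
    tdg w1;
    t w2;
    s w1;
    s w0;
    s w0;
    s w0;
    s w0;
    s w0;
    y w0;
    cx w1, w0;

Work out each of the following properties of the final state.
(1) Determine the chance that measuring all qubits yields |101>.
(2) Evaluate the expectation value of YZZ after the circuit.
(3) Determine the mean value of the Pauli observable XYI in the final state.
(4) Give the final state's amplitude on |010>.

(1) The probability of measuring |101> is 0. Key observation: steps 6-9 multiply out to the identity, so the circuit reduces to the remaining gates.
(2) In the final state, YZZ has expectation 0.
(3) In the final state, XYI has expectation sqrt(2)/2.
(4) The amplitude on |010> is sqrt(2)*exp(3*I*pi/4)/2.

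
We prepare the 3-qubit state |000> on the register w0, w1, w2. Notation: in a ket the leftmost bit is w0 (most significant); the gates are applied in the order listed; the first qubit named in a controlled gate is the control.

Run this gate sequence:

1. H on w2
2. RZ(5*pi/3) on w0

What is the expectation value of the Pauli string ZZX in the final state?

In the final state, ZZX has expectation 1.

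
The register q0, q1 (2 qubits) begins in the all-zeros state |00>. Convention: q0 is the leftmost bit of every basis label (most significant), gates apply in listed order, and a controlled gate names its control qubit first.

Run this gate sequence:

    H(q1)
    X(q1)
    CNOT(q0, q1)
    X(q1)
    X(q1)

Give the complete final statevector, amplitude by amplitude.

The resulting statevector has amplitude sqrt(2)/2 on |00>, sqrt(2)/2 on |01>, 0 on |10>, 0 on |11>.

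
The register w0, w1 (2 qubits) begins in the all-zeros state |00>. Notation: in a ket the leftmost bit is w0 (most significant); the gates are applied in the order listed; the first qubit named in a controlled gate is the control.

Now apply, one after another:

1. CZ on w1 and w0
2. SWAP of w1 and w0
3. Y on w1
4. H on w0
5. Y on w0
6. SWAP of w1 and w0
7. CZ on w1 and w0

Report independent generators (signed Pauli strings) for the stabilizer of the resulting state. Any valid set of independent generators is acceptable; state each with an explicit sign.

The final state is stabilized by the group generated by +IX, -ZI; other independent generating sets are equally valid.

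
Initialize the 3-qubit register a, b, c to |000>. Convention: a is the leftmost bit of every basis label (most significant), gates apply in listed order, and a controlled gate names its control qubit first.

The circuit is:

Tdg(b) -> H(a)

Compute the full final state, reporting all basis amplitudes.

After the circuit, the state carries amplitude sqrt(2)/2 on |000>, sqrt(2)/2 on |100>, and 0 on every other basis state.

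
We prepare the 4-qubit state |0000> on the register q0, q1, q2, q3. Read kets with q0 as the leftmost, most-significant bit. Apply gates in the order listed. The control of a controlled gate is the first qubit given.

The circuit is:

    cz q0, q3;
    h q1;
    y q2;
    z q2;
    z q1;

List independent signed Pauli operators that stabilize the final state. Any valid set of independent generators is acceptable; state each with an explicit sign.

The final state is stabilized by the group generated by -IXII, +ZIII, -IIZI, +IIIZ; other independent generating sets are equally valid.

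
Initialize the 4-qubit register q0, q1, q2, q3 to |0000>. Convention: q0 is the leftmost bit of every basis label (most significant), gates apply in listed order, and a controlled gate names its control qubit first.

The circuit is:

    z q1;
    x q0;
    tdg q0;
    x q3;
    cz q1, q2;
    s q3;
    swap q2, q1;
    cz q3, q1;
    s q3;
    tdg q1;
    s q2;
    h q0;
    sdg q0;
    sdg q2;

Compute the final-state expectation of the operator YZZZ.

The expectation value of YZZZ is -1.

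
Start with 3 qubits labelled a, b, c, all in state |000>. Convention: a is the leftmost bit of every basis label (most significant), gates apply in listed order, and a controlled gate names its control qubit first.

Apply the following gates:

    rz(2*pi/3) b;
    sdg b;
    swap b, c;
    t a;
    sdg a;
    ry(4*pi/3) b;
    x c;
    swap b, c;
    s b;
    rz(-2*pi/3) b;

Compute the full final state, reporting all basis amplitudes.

After the circuit, the state carries amplitude exp(5*I*pi/6)/2 on |010>, -sqrt(3)*exp(5*I*pi/6)/2 on |011>, and 0 on every other basis state.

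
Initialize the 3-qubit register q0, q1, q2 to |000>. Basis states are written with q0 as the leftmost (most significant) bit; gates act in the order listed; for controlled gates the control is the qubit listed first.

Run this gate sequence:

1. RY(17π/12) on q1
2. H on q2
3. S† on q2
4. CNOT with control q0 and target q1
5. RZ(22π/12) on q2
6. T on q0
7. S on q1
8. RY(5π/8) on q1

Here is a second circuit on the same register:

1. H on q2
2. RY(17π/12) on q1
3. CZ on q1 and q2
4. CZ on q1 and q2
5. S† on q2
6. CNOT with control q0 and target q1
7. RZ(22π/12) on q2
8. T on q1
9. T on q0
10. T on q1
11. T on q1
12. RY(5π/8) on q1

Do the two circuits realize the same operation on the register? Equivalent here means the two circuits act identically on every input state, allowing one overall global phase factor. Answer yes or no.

No: there is an input state on which the two circuits produce genuinely different outputs (not merely differing by a phase).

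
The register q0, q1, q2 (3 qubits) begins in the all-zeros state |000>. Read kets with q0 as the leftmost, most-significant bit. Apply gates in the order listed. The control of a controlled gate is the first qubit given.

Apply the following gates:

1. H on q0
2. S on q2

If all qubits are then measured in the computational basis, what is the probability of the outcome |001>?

The probability of measuring |001> is 0.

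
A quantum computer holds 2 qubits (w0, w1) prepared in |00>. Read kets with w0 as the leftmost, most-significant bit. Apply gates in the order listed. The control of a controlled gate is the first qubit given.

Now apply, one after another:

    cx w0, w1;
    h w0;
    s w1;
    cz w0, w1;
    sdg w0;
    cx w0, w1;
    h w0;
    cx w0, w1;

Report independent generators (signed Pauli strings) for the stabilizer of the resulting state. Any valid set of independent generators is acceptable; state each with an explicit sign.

The stabilizer group can be generated by +YI, -IY, among other valid generating sets.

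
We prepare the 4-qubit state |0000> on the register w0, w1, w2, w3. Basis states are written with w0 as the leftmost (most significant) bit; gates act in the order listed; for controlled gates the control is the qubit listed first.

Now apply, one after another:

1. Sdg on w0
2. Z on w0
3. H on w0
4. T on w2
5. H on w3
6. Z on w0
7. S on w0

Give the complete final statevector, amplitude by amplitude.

After the circuit, the state carries amplitude 1/2 on |0000>, 1/2 on |0001>, -I/2 on |1000>, -I/2 on |1001>, and 0 on every other basis state.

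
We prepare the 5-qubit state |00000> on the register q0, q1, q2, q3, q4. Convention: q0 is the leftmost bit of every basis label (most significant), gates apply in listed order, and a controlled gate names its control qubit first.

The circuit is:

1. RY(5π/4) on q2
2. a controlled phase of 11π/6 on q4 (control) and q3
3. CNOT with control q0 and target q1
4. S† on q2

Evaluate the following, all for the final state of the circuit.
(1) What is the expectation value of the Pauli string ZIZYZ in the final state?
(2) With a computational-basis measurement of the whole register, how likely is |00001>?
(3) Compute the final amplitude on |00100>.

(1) In the final state, ZIZYZ has expectation 0.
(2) Outcome |00001> occurs with probability 0.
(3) The amplitude on |00100> is -I*sqrt(sqrt(2) + 2)/2.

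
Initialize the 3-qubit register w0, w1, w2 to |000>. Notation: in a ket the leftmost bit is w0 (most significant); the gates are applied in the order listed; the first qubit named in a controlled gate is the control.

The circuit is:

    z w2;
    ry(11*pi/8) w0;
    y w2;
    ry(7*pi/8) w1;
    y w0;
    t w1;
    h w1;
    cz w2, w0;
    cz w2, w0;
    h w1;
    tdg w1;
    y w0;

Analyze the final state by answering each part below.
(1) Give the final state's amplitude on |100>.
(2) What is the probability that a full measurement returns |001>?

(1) |100> carries amplitude 0 in the final state. Key observation: gates 5-12 undo each other exactly, leaving only the rest of the circuit to track.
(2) The probability of measuring |001> is (2 - sqrt(2 - sqrt(2)))*(2 - sqrt(sqrt(2) + 2))/16.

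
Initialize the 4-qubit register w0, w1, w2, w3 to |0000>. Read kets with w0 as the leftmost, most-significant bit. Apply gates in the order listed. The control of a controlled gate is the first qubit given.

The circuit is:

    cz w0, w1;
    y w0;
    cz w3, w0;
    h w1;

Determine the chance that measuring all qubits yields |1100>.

The probability of measuring |1100> is 1/2.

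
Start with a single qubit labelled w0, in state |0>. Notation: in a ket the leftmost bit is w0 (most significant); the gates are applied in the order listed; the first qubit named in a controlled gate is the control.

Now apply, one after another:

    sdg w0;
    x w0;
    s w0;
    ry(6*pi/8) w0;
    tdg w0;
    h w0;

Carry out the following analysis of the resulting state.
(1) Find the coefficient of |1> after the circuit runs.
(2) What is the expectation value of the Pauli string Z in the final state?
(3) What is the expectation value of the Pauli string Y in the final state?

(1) The amplitude on |1> is -sqrt(2)*I*sqrt(sqrt(2) + 2)/4 - sqrt(2)*sqrt(2 - sqrt(2))*exp(I*pi/4)/4.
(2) The observable Z averages to -1/2.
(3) The expectation value of Y is -1/2.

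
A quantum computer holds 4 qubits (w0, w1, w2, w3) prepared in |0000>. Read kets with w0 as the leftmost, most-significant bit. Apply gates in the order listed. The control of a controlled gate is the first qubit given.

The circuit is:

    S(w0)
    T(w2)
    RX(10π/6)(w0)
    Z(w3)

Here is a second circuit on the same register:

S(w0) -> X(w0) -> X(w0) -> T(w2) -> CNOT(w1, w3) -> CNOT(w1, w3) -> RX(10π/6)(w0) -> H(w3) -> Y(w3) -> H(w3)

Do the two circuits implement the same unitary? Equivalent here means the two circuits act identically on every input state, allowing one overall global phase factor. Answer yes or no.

No — the two circuits implement different unitaries, even allowing a global phase.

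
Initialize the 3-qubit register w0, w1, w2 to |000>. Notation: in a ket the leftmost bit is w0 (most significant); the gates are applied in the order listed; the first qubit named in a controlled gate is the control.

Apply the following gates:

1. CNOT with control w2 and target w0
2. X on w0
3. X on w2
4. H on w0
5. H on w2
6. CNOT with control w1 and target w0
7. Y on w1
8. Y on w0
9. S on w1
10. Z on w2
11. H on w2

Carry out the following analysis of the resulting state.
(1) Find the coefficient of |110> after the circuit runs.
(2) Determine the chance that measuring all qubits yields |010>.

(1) The amplitude on |110> is -sqrt(2)*I/2.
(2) The probability of measuring |010> is 1/2.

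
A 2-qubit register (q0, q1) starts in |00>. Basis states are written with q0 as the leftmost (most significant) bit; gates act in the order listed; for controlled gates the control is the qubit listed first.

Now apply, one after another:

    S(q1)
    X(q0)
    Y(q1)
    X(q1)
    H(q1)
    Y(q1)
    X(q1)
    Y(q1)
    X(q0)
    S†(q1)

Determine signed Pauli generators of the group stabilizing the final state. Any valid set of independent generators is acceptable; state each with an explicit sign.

One valid set of independent stabilizer generators is -IY, +ZI (any independent generating set of the same group is equally correct).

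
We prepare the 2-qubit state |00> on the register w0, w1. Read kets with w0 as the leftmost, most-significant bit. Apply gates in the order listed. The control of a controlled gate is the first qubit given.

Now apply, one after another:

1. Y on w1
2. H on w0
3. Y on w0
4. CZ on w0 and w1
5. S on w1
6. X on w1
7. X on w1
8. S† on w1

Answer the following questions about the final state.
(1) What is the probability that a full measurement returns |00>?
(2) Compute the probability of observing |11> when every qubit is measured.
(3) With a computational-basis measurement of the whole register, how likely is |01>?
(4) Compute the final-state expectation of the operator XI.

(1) Outcome |00> occurs with probability 0. Key observation: the block from step 5 through step 8 cancels to the identity and can be dropped.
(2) The probability of measuring |11> is 1/2.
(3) Outcome |01> occurs with probability 1/2.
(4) The observable XI averages to 1.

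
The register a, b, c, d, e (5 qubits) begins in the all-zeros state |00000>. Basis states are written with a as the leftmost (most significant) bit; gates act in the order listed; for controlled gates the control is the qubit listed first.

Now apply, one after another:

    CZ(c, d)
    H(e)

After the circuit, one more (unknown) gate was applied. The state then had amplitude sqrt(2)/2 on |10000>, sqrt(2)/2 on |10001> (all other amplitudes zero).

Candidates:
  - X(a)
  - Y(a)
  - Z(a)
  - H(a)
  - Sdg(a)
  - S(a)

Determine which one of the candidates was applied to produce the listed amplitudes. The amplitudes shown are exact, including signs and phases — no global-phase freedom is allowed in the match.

It was X(a) that produced the state shown.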